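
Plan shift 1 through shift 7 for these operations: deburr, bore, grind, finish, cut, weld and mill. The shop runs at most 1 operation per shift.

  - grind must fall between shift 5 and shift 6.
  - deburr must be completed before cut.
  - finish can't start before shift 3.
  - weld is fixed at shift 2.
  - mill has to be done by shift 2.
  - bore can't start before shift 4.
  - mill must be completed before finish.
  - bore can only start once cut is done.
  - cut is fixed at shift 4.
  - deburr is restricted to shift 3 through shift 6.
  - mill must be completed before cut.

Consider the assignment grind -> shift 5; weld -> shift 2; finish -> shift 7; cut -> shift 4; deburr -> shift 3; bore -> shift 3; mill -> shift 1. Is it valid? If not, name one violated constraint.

Invalid. The shop runs at most 1 operation per shift.

mill has to be done by shift 2 — holds.
grind must fall between shift 5 and shift 6 — holds.
mill must be completed before cut — holds.
deburr must be completed before cut — holds.
weld is fixed at shift 2 — holds.
mill must be completed before finish — holds.
deburr is restricted to shift 3 through shift 6 — holds.
The shop runs at most 1 operation per shift — violated.
finish can't start before shift 3 — holds.
cut is fixed at shift 4 — holds.
bore can only start once cut is done — violated.
bore can't start before shift 4 — violated.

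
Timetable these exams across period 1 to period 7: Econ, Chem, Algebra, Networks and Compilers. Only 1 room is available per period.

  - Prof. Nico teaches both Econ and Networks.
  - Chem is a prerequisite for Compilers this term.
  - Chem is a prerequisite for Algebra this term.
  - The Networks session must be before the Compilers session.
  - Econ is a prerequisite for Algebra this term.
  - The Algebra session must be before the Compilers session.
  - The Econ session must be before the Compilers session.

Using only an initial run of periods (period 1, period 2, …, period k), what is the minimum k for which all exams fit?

The precedence chain requires at least 3 distinct periods.
With at most 1 per period and 5 exams, at least 5 periods are needed.
5 works (last occupied period: period 5): for example Compilers=period 5, Algebra=period 3, Econ=period 1, Chem=period 2, Networks=period 4.

5 periods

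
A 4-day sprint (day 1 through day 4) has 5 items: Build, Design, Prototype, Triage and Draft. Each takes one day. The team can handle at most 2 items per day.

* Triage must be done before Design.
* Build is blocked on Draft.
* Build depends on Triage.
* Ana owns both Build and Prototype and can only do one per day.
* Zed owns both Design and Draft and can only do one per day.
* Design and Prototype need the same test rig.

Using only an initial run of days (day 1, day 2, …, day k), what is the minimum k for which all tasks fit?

The precedence chain requires at least 2 distinct days.
With at most 2 per day and 5 tasks, at least 3 days are needed.
3 works (last occupied day: day 3): for example Triage=day 1, Build=day 2, Draft=day 1, Design=day 2, Prototype=day 3.

3 days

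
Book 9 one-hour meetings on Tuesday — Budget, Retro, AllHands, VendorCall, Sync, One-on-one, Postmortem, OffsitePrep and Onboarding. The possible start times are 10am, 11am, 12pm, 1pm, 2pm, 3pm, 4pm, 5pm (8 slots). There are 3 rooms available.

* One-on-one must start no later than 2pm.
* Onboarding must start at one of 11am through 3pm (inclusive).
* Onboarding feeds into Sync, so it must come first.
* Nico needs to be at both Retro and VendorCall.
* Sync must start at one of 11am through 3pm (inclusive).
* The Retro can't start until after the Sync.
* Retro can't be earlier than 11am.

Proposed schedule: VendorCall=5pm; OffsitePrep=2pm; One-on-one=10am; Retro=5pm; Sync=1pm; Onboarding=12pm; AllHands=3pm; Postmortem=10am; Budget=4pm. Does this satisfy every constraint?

Retro can't be earlier than 11am — holds.
Onboarding feeds into Sync, so it must come first — holds.
There are 3 rooms available — holds.
Sync must start at one of 11am through 3pm (inclusive) — holds.
Nico needs to be at both Retro and VendorCall — violated.
One-on-one must start no later than 2pm — holds.
Onboarding must start at one of 11am through 3pm (inclusive) — holds.
The Retro can't start until after the Sync — holds.

Invalid. Nico needs to be at both Retro and VendorCall.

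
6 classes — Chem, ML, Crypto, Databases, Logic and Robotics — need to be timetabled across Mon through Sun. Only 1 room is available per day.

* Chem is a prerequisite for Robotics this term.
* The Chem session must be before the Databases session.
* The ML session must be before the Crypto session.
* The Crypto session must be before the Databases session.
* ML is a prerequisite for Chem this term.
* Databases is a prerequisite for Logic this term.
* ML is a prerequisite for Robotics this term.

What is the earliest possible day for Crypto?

Tue

Precedence pushes Crypto to at least Tue; downstream work caps Crypto at Fri.
Crypto at Tue is achievable: Robotics=Fri, Databases=Thu, Logic=Sat, Crypto=Tue, ML=Mon, Chem=Wed.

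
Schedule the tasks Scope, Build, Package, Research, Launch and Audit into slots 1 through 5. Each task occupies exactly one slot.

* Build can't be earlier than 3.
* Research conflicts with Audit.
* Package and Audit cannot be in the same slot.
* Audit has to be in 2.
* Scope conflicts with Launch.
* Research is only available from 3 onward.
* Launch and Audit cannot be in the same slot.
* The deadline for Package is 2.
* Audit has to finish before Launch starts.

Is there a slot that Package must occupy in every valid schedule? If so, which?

1

Package's window is 1–2.
Audit is fixed at 2, and Package can't share a slot with Audit.
So Package must be 1.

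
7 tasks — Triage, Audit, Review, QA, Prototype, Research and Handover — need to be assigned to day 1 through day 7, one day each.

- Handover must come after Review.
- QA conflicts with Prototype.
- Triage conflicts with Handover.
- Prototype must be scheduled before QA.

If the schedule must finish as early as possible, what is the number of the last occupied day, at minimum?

The precedence chain requires at least 2 distinct days.
2 works (last occupied day: day 2): for example Audit=day 1, Review=day 1, Triage=day 1, Research=day 1, QA=day 2, Handover=day 2, Prototype=day 1.

day 2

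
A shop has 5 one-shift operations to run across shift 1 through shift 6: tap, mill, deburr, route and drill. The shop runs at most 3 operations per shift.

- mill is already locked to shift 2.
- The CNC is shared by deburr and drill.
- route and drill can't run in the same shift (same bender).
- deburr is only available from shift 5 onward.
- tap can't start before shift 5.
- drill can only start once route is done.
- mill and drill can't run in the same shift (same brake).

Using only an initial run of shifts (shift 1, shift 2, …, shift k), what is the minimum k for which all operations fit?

The precedence chain requires at least 2 distinct shifts.
With at most 3 per shift and 5 operations, at least 2 shifts are needed.
tap can't be placed before shift 5, so the schedule must run through at least shift 5.
5 works (last occupied shift: shift 5): for example route in shift 1; deburr in shift 5; drill in shift 3; mill in shift 2; tap in shift 5.

5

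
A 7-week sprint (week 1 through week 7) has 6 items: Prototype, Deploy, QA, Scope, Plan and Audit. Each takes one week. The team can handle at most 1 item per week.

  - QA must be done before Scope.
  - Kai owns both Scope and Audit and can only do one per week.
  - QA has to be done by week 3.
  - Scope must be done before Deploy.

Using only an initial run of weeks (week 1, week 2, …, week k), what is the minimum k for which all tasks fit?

The precedence chain requires at least 3 distinct weeks.
With at most 1 per week and 6 tasks, at least 6 weeks are needed.
6 works (last occupied week: week 6): for example Scope=week 2, Prototype=week 4, Audit=week 6, Deploy=week 3, QA=week 1, Plan=week 5.

6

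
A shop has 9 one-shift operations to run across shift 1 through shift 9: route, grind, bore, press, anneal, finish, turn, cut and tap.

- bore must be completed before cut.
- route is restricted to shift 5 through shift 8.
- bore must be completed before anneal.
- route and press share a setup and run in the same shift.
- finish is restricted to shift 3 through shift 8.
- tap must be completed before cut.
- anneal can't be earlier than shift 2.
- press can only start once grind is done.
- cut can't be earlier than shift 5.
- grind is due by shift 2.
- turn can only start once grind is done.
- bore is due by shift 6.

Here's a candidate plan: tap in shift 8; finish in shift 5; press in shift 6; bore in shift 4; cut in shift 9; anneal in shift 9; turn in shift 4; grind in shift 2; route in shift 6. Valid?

Yes, all constraints hold

press can only start once grind is done — holds.
anneal can't be earlier than shift 2 — holds.
route and press share a setup and run in the same shift — holds.
finish is restricted to shift 3 through shift 8 — holds.
grind is due by shift 2 — holds.
turn can only start once grind is done — holds.
bore must be completed before anneal — holds.
bore is due by shift 6 — holds.
route is restricted to shift 5 through shift 8 — holds.
tap must be completed before cut — holds.
bore must be completed before cut — holds.
cut can't be earlier than shift 5 — holds.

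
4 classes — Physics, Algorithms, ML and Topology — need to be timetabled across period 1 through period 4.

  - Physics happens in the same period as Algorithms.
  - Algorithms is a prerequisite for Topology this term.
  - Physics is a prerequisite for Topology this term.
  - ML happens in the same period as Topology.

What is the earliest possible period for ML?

period 2

ML must be in the same period as Topology, which can't be before period 2, so ML is at least period 2.
ML at period 2 is achievable: Topology -> period 2, ML -> period 2, Physics -> period 1, Algorithms -> period 1.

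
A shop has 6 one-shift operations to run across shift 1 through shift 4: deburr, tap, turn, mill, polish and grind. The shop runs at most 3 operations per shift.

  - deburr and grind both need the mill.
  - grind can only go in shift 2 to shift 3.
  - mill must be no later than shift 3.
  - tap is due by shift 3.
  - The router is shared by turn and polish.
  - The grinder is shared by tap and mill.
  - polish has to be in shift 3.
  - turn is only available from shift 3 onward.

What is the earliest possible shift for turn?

shift 4

Turn is available from shift 3.
turn at shift 4 is achievable: polish in shift 3; deburr in shift 1; mill in shift 2; tap in shift 1; turn in shift 4; grind in shift 2.
Nothing earlier works — the conflict and capacity constraints rule out every shift before shift 4.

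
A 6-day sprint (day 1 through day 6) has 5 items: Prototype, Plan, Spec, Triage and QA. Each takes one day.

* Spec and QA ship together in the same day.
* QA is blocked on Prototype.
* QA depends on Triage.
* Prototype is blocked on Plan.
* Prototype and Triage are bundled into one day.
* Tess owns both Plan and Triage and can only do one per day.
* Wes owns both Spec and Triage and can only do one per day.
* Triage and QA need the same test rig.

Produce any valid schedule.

QA=day 3; Triage=day 2; Prototype=day 2; Spec=day 3; Plan=day 1

Checking: Triage(day 2) before QA(day 3); Plan(day 1) before Prototype(day 2); Prototype(day 2) before QA(day 3); Triage(day 2) != QA(day 3); Plan(day 1) != Triage(day 2); Spec(day 3) != Triage(day 2); Prototype = Triage = day 2; Spec = QA = day 3.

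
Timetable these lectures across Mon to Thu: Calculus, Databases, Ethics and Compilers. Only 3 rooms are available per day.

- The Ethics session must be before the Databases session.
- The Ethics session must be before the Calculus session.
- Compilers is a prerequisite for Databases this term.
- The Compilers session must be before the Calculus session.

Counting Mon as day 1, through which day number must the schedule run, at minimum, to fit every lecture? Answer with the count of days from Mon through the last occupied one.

2

The precedence chain requires at least 2 distinct days.
With at most 3 per day and 4 lectures, at least 2 days are needed.
2 works (last occupied day: Tue): for example Compilers -> Mon; Calculus -> Tue; Ethics -> Mon; Databases -> Tue.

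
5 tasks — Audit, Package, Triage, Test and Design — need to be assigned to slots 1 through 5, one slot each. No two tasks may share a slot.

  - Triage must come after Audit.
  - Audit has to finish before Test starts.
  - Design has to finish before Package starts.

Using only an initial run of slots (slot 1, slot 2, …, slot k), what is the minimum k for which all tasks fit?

5

The precedence chain requires at least 2 distinct slots.
With at most 1 per slot and 5 tasks, at least 5 slots are needed.
5 works (last occupied slot: 5): for example Package in 3, Audit in 1, Test in 5, Triage in 4, Design in 2.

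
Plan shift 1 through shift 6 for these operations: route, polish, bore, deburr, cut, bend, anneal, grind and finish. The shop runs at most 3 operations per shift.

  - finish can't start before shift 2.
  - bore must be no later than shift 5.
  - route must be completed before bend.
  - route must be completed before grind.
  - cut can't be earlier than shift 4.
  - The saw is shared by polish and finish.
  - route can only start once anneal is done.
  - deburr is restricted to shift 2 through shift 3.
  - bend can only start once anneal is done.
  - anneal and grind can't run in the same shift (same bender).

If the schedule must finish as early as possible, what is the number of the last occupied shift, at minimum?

The precedence chain requires at least 3 distinct shifts.
With at most 3 per shift and 9 operations, at least 3 shifts are needed.
cut can't be placed before shift 4, so the schedule must run through at least shift 4.
4 works (last occupied shift: shift 4): for example polish -> shift 1; finish -> shift 2; cut -> shift 4; grind -> shift 3; anneal -> shift 1; bend -> shift 3; route -> shift 2; bore -> shift 1; deburr -> shift 2.

shift 4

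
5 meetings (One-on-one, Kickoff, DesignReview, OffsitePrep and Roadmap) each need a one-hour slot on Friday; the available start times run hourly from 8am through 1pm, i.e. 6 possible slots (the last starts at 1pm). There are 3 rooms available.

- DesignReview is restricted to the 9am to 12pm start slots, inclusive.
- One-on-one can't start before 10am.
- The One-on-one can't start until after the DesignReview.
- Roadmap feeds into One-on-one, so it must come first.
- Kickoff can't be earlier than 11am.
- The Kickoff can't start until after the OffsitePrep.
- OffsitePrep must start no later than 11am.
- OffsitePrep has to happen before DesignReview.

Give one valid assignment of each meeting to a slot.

OffsitePrep=8am, One-on-one=10am, Roadmap=8am, Kickoff=11am, DesignReview=9am

Checking: DesignReview(9am) before One-on-one(10am); OffsitePrep(8am) before DesignReview(9am); Roadmap(8am) before One-on-one(10am); OffsitePrep(8am) before Kickoff(11am); Kickoff=11am in [11am,1pm]; One-on-one=10am in [10am,1pm]; OffsitePrep=8am in [8am,11am]; DesignReview=9am in [9am,12pm]; max 2 per slot (cap 3).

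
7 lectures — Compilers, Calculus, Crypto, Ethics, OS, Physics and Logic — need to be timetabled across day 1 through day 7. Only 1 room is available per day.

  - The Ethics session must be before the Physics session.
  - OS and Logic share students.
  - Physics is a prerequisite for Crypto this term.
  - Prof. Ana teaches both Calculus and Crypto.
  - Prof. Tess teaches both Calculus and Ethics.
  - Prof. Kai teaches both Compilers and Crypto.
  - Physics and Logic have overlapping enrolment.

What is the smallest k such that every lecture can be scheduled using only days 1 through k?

The precedence chain requires at least 3 distinct days.
With at most 1 per day and 7 lectures, at least 7 days are needed.
7 works (last occupied day: day 7): for example Calculus in day 5; OS in day 6; Compilers in day 4; Crypto in day 3; Logic in day 7; Ethics in day 1; Physics in day 2.

7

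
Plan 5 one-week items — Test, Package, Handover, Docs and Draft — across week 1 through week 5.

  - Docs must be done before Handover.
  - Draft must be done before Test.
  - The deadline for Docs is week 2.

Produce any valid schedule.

Docs in week 1; Test in week 2; Package in week 1; Draft in week 1; Handover in week 2

Checking: Docs(week 1) before Handover(week 2); Draft(week 1) before Test(week 2); Docs=week 1 in [week 1,week 2].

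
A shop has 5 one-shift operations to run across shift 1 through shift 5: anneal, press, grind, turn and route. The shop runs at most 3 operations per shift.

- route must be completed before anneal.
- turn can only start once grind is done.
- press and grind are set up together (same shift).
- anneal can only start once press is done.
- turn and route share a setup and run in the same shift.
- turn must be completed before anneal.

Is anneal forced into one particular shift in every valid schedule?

anneal can be shift 3 (e.g. route in shift 2; press in shift 1; anneal in shift 3; turn in shift 2; grind in shift 1) or shift 4 (e.g. route=shift 2, turn=shift 2, press=shift 1, anneal=shift 4, grind=shift 1).

No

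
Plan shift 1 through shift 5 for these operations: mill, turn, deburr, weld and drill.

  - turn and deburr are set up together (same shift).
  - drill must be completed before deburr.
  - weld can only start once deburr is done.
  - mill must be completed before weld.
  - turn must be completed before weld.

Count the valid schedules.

Splitting on mill: it can be shift 1 (10), shift 2 (10), shift 3 (9), shift 4 (6). Listing each branch's schedules as (turn, deburr, weld, drill) by shift number:
mill=shift 1: (2,2,3,1) (2,2,4,1) (2,2,5,1) (3,3,4,1) (3,3,4,2) (3,3,5,1) (3,3,5,2) (4,4,5,1) (4,4,5,2) (4,4,5,3) — 10.
mill=shift 2: (2,2,3,1) (2,2,4,1) (2,2,5,1) (3,3,4,1) (3,3,4,2) (3,3,5,1) (3,3,5,2) (4,4,5,1) (4,4,5,2) (4,4,5,3) — 10.
mill=shift 3: (2,2,4,1) (2,2,5,1) (3,3,4,1) (3,3,4,2) (3,3,5,1) (3,3,5,2) (4,4,5,1) (4,4,5,2) (4,4,5,3) — 9.
mill=shift 4: (2,2,5,1) (3,3,5,1) (3,3,5,2) (4,4,5,1) (4,4,5,2) (4,4,5,3) — 6.
Summing: 10 + 10 + 9 + 6 = 35.

35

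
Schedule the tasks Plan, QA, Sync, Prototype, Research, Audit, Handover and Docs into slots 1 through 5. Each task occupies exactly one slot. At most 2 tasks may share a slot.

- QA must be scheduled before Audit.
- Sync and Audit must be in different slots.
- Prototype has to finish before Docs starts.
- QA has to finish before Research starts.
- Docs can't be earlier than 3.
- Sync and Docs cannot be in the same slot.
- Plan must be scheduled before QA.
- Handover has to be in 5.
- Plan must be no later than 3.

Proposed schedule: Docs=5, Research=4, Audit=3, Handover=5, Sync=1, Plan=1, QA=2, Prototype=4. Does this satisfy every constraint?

Valid

Plan must be no later than 3 — holds.
Sync and Docs cannot be in the same slot — holds.
Docs can't be earlier than 3 — holds.
At most 2 tasks may share a slot — holds.
QA has to finish before Research starts — holds.
Sync and Audit must be in different slots — holds.
QA must be scheduled before Audit — holds.
Prototype has to finish before Docs starts — holds.
Handover has to be in 5 — holds.
Plan must be scheduled before QA — holds.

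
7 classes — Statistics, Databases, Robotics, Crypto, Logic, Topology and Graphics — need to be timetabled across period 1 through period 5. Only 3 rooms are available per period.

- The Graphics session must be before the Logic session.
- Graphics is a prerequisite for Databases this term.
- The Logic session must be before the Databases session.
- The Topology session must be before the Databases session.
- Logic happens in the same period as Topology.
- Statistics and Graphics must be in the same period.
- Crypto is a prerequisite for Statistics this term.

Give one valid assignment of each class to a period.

Crypto in period 1; Databases in period 4; Topology in period 3; Graphics in period 2; Statistics in period 2; Robotics in period 1; Logic in period 3

Checking: Crypto(period 1) before Statistics(period 2); Graphics(period 2) before Databases(period 4); Topology(period 3) before Databases(period 4); Logic(period 3) before Databases(period 4); Graphics(period 2) before Logic(period 3); Statistics = Graphics = period 2; Logic = Topology = period 3; max 2 per period (cap 3).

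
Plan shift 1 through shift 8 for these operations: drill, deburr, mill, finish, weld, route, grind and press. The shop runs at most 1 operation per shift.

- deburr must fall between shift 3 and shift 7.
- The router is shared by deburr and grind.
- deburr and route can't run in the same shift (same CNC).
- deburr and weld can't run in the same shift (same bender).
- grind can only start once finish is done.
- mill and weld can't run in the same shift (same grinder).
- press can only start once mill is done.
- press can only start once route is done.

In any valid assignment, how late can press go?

shift 8

Precedence pushes press to at least shift 2.
press at shift 8 is achievable: route=shift 4, deburr=shift 3, finish=shift 2, grind=shift 5, press=shift 8, mill=shift 1, drill=shift 6, weld=shift 7.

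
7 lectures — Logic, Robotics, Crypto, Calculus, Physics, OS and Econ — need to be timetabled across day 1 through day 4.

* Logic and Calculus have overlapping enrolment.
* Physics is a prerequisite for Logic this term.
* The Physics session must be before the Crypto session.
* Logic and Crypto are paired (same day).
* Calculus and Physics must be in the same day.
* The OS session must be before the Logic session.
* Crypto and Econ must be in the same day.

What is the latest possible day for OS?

day 3

Downstream work caps OS at day 3.
OS at day 3 is achievable: Logic -> day 4; Calculus -> day 1; Crypto -> day 4; Robotics -> day 1; Econ -> day 4; OS -> day 3; Physics -> day 1.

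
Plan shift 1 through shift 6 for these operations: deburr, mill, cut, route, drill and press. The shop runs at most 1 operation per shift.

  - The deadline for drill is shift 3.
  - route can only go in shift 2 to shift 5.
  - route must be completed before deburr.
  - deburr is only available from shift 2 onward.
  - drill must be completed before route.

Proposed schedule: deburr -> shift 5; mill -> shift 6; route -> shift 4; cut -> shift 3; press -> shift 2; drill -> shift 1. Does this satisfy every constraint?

route must be completed before deburr — holds.
deburr is only available from shift 2 onward — holds.
route can only go in shift 2 to shift 5 — holds.
The shop runs at most 1 operation per shift — holds.
The deadline for drill is shift 3 — holds.
drill must be completed before route — holds.

Valid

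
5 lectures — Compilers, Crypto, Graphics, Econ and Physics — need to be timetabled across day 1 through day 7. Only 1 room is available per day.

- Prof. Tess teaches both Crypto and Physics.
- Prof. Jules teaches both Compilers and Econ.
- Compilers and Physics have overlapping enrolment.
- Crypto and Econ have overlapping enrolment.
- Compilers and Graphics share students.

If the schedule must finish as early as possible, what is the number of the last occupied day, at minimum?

With at most 1 per day and 5 lectures, at least 5 days are needed.
5 works (last occupied day: day 5): for example Crypto in day 2, Physics in day 5, Compilers in day 1, Econ in day 4, Graphics in day 3.

5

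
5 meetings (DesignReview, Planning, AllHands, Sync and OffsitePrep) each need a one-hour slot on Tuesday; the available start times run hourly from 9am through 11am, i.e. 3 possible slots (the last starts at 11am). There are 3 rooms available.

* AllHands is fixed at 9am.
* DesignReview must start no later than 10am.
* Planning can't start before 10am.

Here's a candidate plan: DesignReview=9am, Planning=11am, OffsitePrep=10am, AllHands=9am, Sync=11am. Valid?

Valid

DesignReview must start no later than 10am — holds.
Planning can't start before 10am — holds.
AllHands is fixed at 9am — holds.
There are 3 rooms available — holds.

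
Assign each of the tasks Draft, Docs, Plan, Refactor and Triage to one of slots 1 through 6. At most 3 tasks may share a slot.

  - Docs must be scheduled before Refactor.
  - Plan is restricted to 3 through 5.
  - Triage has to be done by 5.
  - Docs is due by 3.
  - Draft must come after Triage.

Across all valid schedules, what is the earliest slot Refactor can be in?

Precedence pushes Refactor to at least 2.
Refactor at 2 is achievable: Docs=1, Triage=1, Draft=2, Plan=3, Refactor=2.

2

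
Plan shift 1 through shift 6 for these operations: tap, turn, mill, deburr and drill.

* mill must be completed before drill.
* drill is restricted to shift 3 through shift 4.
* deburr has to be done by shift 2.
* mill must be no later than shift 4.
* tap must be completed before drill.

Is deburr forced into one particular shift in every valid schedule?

deburr can be shift 1 (e.g. drill in shift 3; turn in shift 1; deburr in shift 1; tap in shift 1; mill in shift 1) or shift 2 (e.g. mill in shift 1, turn in shift 1, deburr in shift 2, tap in shift 1, drill in shift 3).

No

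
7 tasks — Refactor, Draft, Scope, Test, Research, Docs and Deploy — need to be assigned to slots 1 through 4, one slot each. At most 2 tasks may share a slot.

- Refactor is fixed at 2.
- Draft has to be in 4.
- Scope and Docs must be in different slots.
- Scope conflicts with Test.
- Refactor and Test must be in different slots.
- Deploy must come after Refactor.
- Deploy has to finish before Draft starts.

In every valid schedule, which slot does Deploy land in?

Refactor is fixed at 2 and must come before Deploy, so Deploy is at least 3.
Draft is fixed at 4 and must come after Deploy, so Deploy is at most 3.
So Deploy must be 3.

3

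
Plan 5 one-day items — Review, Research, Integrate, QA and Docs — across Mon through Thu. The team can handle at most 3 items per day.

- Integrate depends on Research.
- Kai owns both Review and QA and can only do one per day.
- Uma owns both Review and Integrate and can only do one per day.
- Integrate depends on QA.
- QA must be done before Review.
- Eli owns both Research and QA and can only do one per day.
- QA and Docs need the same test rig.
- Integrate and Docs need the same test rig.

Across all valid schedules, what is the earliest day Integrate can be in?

Wed

Precedence pushes Integrate to at least Tue.
Integrate at Wed is achievable: Research -> Tue; Review -> Tue; Docs -> Tue; Integrate -> Wed; QA -> Mon.
Nothing earlier works — the conflict and capacity constraints rule out every day before Wed.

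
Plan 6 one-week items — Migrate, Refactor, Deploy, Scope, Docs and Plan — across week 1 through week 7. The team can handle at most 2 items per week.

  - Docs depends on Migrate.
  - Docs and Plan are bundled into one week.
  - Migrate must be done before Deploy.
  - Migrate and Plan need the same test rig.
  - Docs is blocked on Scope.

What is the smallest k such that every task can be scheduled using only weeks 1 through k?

3

The precedence chain requires at least 2 distinct weeks.
With at most 2 per week and 6 tasks, at least 3 weeks are needed.
3 works (last occupied week: week 3): for example Docs=week 2; Scope=week 1; Migrate=week 1; Refactor=week 3; Deploy=week 3; Plan=week 2.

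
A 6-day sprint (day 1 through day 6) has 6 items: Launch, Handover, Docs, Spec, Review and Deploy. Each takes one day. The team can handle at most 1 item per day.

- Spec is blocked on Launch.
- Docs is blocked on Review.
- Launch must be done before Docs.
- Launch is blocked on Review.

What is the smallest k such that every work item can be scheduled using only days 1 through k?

6 days

The precedence chain requires at least 3 distinct days.
With at most 1 per day and 6 work items, at least 6 days are needed.
6 works (last occupied day: day 6): for example Launch=day 2, Docs=day 3, Handover=day 5, Spec=day 4, Deploy=day 6, Review=day 1.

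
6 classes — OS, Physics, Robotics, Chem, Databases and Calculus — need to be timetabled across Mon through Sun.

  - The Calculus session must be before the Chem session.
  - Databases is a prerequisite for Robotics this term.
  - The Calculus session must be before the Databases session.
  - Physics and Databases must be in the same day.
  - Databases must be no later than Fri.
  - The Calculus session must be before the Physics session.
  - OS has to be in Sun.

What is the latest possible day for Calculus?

Downstream work caps Calculus at Thu.
Calculus at Thu is achievable: OS in Sun, Physics in Fri, Calculus in Thu, Databases in Fri, Chem in Fri, Robotics in Sat.

Thu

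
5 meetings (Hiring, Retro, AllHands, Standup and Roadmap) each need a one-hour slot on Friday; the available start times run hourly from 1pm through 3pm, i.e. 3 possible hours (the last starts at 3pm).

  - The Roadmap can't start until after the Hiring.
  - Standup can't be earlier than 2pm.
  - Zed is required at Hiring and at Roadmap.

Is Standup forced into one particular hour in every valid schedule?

Standup can be 2pm (e.g. Hiring in 1pm; Roadmap in 2pm; Retro in 1pm; AllHands in 1pm; Standup in 2pm) or 3pm (e.g. Standup in 3pm; AllHands in 1pm; Roadmap in 2pm; Retro in 1pm; Hiring in 1pm).

No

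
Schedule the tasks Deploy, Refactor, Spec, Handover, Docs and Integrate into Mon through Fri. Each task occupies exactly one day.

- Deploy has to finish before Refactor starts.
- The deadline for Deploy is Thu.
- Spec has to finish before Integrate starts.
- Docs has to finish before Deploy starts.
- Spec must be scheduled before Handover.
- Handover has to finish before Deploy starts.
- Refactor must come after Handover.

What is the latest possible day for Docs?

Downstream work caps Docs at Wed.
Docs at Wed is achievable: Deploy -> Thu; Spec -> Mon; Docs -> Wed; Integrate -> Tue; Refactor -> Fri; Handover -> Tue.

Wed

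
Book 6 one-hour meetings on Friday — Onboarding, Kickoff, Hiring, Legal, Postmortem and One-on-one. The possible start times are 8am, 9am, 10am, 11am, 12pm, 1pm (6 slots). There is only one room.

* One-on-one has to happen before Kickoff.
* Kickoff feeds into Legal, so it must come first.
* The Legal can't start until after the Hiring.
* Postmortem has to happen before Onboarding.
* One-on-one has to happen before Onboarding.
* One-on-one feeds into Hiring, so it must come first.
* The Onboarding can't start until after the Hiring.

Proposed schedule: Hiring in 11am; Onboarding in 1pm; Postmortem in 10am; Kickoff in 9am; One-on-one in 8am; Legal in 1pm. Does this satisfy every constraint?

Invalid. There is only one room.

The Onboarding can't start until after the Hiring — holds.
Kickoff feeds into Legal, so it must come first — holds.
There is only one room — violated.
One-on-one has to happen before Onboarding — holds.
One-on-one feeds into Hiring, so it must come first — holds.
One-on-one has to happen before Kickoff — holds.
The Legal can't start until after the Hiring — holds.
Postmortem has to happen before Onboarding — holds.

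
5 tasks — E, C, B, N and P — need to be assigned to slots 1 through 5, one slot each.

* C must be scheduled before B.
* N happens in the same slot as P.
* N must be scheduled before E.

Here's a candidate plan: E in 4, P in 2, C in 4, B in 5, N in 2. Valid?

C must be scheduled before B — holds.
N must be scheduled before E — holds.
N happens in the same slot as P — holds.

Valid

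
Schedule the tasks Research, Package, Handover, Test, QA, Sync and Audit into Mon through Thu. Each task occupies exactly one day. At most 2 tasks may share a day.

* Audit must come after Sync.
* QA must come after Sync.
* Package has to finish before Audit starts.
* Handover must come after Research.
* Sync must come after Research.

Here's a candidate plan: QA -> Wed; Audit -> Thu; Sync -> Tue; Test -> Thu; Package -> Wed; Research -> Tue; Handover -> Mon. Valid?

QA must come after Sync — holds.
Sync must come after Research — violated.
Package has to finish before Audit starts — holds.
At most 2 tasks may share a day — holds.
Handover must come after Research — violated.
Audit must come after Sync — holds.

Invalid. Handover must come after Research.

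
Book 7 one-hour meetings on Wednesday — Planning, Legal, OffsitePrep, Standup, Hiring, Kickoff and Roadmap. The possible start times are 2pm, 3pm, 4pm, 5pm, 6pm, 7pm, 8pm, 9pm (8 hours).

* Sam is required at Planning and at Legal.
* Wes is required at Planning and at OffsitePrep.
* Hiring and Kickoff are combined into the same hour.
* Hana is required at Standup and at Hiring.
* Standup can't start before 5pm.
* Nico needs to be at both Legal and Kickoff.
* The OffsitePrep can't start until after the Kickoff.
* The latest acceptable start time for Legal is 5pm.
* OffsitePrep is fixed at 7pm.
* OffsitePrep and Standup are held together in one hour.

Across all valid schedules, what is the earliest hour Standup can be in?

7pm

Standup is available from 5pm; Standup must be in the same hour as OffsitePrep, which can't be before 7pm, so Standup is at least 7pm; Standup must be in the same hour as OffsitePrep, which can't be after 7pm, so Standup is at most 7pm.
Standup at 7pm is achievable: Legal -> 2pm; OffsitePrep -> 7pm; Standup -> 7pm; Roadmap -> 2pm; Kickoff -> 3pm; Planning -> 3pm; Hiring -> 3pm.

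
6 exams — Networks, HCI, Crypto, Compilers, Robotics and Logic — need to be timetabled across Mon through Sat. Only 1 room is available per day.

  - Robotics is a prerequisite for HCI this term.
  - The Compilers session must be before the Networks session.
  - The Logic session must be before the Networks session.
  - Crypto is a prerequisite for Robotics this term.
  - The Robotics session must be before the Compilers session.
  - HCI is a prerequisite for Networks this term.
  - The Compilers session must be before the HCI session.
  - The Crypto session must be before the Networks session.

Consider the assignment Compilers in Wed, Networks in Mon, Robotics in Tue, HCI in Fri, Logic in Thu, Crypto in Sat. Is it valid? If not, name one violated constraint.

Robotics is a prerequisite for HCI this term — holds.
The Logic session must be before the Networks session — violated.
Crypto is a prerequisite for Robotics this term — violated.
The Robotics session must be before the Compilers session — holds.
The Compilers session must be before the HCI session — holds.
The Compilers session must be before the Networks session — violated.
HCI is a prerequisite for Networks this term — violated.
The Crypto session must be before the Networks session — violated.
Only 1 room is available per day — holds.

Invalid. The Crypto session must be before the Networks session.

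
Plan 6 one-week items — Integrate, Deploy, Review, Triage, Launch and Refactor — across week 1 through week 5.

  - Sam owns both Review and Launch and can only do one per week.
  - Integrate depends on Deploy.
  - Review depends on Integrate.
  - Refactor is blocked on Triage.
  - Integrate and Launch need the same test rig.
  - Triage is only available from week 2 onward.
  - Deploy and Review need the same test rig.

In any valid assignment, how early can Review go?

week 3

Precedence pushes Review to at least week 3.
Review at week 3 is achievable: Triage -> week 2, Integrate -> week 2, Refactor -> week 3, Launch -> week 1, Deploy -> week 1, Review -> week 3.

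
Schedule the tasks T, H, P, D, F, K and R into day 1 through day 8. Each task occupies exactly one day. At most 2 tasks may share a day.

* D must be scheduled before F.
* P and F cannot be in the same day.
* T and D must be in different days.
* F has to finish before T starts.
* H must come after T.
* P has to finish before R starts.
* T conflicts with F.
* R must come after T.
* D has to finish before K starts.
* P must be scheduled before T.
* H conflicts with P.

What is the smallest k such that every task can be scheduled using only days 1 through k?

4 days

The precedence chain requires at least 4 distinct days.
With at most 2 per day and 7 tasks, at least 4 days are needed.
4 works (last occupied day: day 4): for example R -> day 4, F -> day 2, K -> day 2, P -> day 1, T -> day 3, D -> day 1, H -> day 4.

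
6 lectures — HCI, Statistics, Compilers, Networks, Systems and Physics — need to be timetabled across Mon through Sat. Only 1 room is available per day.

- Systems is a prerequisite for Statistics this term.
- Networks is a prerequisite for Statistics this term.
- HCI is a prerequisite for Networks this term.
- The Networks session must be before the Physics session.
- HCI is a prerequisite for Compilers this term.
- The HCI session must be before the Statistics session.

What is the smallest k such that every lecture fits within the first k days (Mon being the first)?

6

The precedence chain requires at least 3 distinct days.
With at most 1 per day and 6 lectures, at least 6 days are needed.
6 works (last occupied day: Sat): for example Statistics=Thu; Compilers=Fri; HCI=Mon; Systems=Wed; Physics=Sat; Networks=Tue.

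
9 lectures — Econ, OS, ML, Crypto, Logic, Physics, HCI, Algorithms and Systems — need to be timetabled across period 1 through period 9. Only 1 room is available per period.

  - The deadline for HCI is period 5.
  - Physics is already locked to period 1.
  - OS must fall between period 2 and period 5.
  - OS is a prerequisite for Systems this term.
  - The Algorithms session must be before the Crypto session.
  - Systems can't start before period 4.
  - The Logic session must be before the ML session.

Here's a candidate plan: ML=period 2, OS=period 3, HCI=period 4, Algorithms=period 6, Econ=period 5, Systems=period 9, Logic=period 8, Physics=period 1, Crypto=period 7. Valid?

OS must fall between period 2 and period 5 — holds.
The deadline for HCI is period 5 — holds.
OS is a prerequisite for Systems this term — holds.
The Algorithms session must be before the Crypto session — holds.
Systems can't start before period 4 — holds.
Only 1 room is available per period — holds.
Physics is already locked to period 1 — holds.
The Logic session must be before the ML session — violated.

Invalid. The Logic session must be before the ML session.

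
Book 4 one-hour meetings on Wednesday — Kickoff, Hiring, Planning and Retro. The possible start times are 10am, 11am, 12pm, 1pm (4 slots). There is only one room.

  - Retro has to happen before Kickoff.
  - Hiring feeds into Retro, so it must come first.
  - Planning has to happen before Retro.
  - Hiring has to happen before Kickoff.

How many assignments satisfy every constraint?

2

Enumerating: Hiring in 10am; Kickoff in 1pm; Planning in 11am; Retro in 12pm | Retro=12pm, Hiring=11am, Kickoff=1pm, Planning=10am.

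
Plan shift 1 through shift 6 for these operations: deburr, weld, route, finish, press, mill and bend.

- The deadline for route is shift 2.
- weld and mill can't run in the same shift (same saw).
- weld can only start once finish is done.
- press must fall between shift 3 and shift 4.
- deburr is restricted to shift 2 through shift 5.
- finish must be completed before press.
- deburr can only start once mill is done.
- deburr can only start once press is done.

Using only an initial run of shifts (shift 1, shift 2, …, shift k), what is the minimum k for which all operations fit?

The precedence chain requires at least 3 distinct shifts.
Propagating the time windows through the other constraints, deburr can't land before shift 4, so the schedule must run through at least shift 4.
4 works (last occupied shift: shift 4): for example deburr in shift 4; mill in shift 1; bend in shift 1; route in shift 1; press in shift 3; finish in shift 1; weld in shift 2.

4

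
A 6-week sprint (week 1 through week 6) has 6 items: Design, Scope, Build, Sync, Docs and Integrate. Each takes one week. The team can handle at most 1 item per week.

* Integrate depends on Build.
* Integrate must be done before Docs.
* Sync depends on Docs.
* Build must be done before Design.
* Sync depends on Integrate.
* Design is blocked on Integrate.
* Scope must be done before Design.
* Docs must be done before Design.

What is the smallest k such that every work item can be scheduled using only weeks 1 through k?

The precedence chain requires at least 4 distinct weeks.
With at most 1 per week and 6 work items, at least 6 weeks are needed.
6 works (last occupied week: week 6): for example Integrate -> week 2, Design -> week 5, Scope -> week 4, Build -> week 1, Sync -> week 6, Docs -> week 3.

6 weeks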